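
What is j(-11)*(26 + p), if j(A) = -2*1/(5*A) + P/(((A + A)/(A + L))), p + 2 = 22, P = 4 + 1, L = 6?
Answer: 2967/55 ≈ 53.945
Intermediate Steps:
P = 5
p = 20 (p = -2 + 22 = 20)
j(A) = -2/(5*A) + 5*(6 + A)/(2*A) (j(A) = -2*1/(5*A) + 5/(((A + A)/(A + 6))) = -2*1/(5*A) + 5/(((2*A)/(6 + A))) = -2/(5*A) + 5/((2*A/(6 + A))) = -2/(5*A) + 5*((6 + A)/(2*A)) = -2/(5*A) + 5*(6 + A)/(2*A))
j(-11)*(26 + p) = ((1/10)*(146 + 25*(-11))/(-11))*(26 + 20) = ((1/10)*(-1/11)*(146 - 275))*46 = ((1/10)*(-1/11)*(-129))*46 = (129/110)*46 = 2967/55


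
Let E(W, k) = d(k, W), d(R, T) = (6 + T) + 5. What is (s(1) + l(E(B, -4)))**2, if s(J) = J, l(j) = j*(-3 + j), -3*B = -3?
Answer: 11881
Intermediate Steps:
B = 1 (B = -1/3*(-3) = 1)
d(R, T) = 11 + T
E(W, k) = 11 + W
(s(1) + l(E(B, -4)))**2 = (1 + (11 + 1)*(-3 + (11 + 1)))**2 = (1 + 12*(-3 + 12))**2 = (1 + 12*9)**2 = (1 + 108)**2 = 109**2 = 11881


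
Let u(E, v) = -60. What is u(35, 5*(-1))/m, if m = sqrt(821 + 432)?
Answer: -60*sqrt(1253)/1253 ≈ -1.6950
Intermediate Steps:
m = sqrt(1253) ≈ 35.398
u(35, 5*(-1))/m = -60*sqrt(1253)/1253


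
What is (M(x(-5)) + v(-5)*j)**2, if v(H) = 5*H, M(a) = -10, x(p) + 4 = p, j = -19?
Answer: 216225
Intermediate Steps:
x(p) = -4 + p
(M(x(-5)) + v(-5)*j)**2 = (-10 + (5*(-5))*(-19))**2 = (-10 - 25*(-19))**2 = (-10 + 475)**2 = 465**2 = 216225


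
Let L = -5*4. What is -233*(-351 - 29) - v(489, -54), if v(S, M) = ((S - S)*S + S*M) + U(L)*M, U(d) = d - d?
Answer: 114946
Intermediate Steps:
L = -20
U(d) = 0
v(S, M) = M*S (v(S, M) = ((S - S)*S + S*M) + 0*M = (0*S + M*S) + 0 = (0 + M*S) + 0 = M*S + 0 = M*S)
-233*(-351 - 29) - v(489, -54) = -233*(-351 - 29) - (-54)*489 = -233*(-380) - 1*(-26406) = 88540 + 26406 = 114946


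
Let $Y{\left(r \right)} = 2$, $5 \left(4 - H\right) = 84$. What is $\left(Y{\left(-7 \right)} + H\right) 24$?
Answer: $- \frac{1296}{5} \approx -259.2$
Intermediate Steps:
$H = - \frac{64}{5}$ ($H = 4 - \frac{84}{5} = - \frac{64}{5} \approx -12.8$)
$\left(Y{\left(-7 \right)} + H\right) 24 = \left(2 - \frac{64}{5}\right) 24 = \left(- \frac{54}{5}\right) 24 = - \frac{1296}{5}$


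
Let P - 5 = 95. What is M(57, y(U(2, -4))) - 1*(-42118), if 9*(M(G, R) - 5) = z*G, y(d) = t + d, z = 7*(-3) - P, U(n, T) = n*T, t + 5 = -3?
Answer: 124070/3 ≈ 41357.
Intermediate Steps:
t = -8 (t = -5 - 3 = -8)
P = 100 (P = 5 + 95 = 100)
U(n, T) = T*n
z = -121 (z = 7*(-3) - 1*100 = -21 - 100 = -121)
y(d) = -8 + d
M(G, R) = 5 - 121*G/9 (M(G, R) = 5 + (-121*G)/9 = 5 - 121*G/9)
M(57, y(U(2, -4))) - 1*(-42118) = (5 - 121/9*57) - 1*(-42118) = (5 - 2299/3) + 42118 = -2284/3 + 42118 = 124070/3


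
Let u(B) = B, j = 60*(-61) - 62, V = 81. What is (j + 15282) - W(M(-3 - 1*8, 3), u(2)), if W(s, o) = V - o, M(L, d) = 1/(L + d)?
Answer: 11481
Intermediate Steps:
j = -3722 (j = -3660 - 62 = -3722)
W(s, o) = 81 - o
(j + 15282) - W(M(-3 - 1*8, 3), u(2)) = (-3722 + 15282) - (81 - 1*2) = 11560 - (81 - 2) = 11560 - 1*79 = 11560 - 79 = 11481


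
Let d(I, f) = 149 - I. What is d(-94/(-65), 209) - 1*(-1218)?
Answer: 88761/65 ≈ 1365.6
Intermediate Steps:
d(-94/(-65), 209) - 1*(-1218) = (149 - (-94)/(-65)) - 1*(-1218) = (149 - (-94)*(-1)/65) + 1218 = (149 - 1*94/65) + 1218 = (149 - 94/65) + 1218 = 9591/65 + 1218 = 88761/65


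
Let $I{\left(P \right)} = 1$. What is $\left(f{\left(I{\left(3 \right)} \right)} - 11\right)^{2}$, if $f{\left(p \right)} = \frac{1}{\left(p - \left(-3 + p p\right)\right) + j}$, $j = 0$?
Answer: $\frac{1024}{9} \approx 113.78$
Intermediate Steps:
$f{\left(p \right)} = \frac{1}{3 + p - p^{2}}$ ($f{\left(p \right)} = \frac{1}{\left(p - \left(-3 + p p\right)\right) + 0} = \frac{1}{\left(p - \left(-3 + p^{2}\right)\right) + 0} = \frac{1}{\left(3 + p - p^{2}\right) + 0} = \frac{1}{3 + p - p^{2}}$)
$\left(f{\left(I{\left(3 \right)} \right)} - 11\right)^{2} = \left(\frac{1}{3 + 1 - 1^{2}} - 11\right)^{2} = \left(\frac{1}{3 + 1 - 1} - 11\right)^{2} = \left(\frac{1}{3} - 11\right)^{2} = \left(- \frac{32}{3}\right)^{2} = \frac{1024}{9}$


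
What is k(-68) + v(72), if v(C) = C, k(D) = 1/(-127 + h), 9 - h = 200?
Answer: 22895/318 ≈ 71.997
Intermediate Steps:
h = -191 (h = 9 - 1*200 = 9 - 200 = -191)
k(D) = -1/318 (k(D) = 1/(-127 - 191) = 1/(-318) = -1/318)
k(-68) + v(72) = -1/318 + 72 = 22895/318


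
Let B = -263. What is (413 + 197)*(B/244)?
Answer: -1315/2 ≈ -657.50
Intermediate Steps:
(413 + 197)*(B/244) = (413 + 197)*(-263/244) = 610*(-263*1/244) = 610*(-263/244) = -1315/2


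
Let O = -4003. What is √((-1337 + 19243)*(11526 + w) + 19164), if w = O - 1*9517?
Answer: 10*I*√356854 ≈ 5973.7*I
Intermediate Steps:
w = -13520 (w = -4003 - 1*9517 = -4003 - 9517 = -13520)
√((-1337 + 19243)*(11526 + w) + 19164) = √((-1337 + 19243)*(11526 - 13520) + 19164) = √(17906*(-1994) + 19164) = √(-35704564 + 19164) = √(-35685400) = 10*I*√356854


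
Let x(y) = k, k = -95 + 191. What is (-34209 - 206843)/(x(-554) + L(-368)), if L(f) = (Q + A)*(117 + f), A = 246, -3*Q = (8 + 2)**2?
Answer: 361578/79925 ≈ 4.5240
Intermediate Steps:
Q = -100/3 (Q = -(8 + 2)**2/3 = -1/3*10**2 = -1/3*100 = -100/3 ≈ -33.333)
k = 96
x(y) = 96
L(f) = 24882 + 638*f/3 (L(f) = (-100/3 + 246)*(117 + f) = 638*(117 + f)/3 = 24882 + 638*f/3)
(-34209 - 206843)/(x(-554) + L(-368)) = (-34209 - 206843)/(96 + (24882 + (638/3)*(-368))) = -241052/(96 + (24882 - 234784/3)) = -241052/(96 - 160138/3) = -241052/(-159850/3) = -241052*(-3/159850) = 361578/79925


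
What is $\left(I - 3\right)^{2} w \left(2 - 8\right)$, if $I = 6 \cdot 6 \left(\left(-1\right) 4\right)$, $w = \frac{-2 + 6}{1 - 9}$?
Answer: $64827$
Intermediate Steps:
$w = - \frac{1}{2}$ ($w = \frac{4}{-8} = 4 \left(- \frac{1}{8}\right) = - \frac{1}{2} \approx -0.5$)
$I = -144$ ($I = 36 \left(-4\right) = -144$)
$\left(I - 3\right)^{2} w \left(2 - 8\right) = \left(-144 - 3\right)^{2} \left(- \frac{1}{2}\right) \left(2 - 8\right) = \left(-147\right)^{2} \left(- \frac{1}{2}\right) \left(2 - 8\right) = 21609 \left(- \frac{1}{2}\right) \left(-6\right) = \left(- \frac{21609}{2}\right) \left(-6\right) = 64827$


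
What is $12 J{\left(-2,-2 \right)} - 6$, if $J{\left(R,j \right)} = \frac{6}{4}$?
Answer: $12$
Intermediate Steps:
$J{\left(R,j \right)} = \frac{3}{2}$ ($J{\left(R,j \right)} = 6 \cdot \frac{1}{4} = \frac{3}{2}$)
$12 J{\left(-2,-2 \right)} - 6 = 12 \cdot \frac{3}{2} - 6 = 18 - 6 = 12$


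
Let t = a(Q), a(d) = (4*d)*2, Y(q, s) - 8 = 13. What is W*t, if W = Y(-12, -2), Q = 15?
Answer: 2520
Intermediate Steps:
Y(q, s) = 21 (Y(q, s) = 8 + 13 = 21)
a(d) = 8*d
W = 21
t = 120 (t = 8*15 = 120)
W*t = 21*120 = 2520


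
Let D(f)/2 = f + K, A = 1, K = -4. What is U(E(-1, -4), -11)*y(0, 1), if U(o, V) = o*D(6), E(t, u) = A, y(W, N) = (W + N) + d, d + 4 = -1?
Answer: -16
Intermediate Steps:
d = -5 (d = -4 - 1 = -5)
y(W, N) = -5 + N + W (y(W, N) = (W + N) - 5 = (N + W) - 5 = -5 + N + W)
E(t, u) = 1
D(f) = -8 + 2*f (D(f) = 2*(f - 4) = 2*(-4 + f) = -8 + 2*f)
U(o, V) = 4*o (U(o, V) = o*(-8 + 2*6) = o*(-8 + 12) = o*4 = 4*o)
U(E(-1, -4), -11)*y(0, 1) = (4*1)*(-5 + 1 + 0) = 4*(-4) = -16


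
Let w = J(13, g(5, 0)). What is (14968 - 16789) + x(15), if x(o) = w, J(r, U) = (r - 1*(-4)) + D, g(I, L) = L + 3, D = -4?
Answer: -1808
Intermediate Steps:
g(I, L) = 3 + L
J(r, U) = r (J(r, U) = (r - 1*(-4)) - 4 = (r + 4) - 4 = (4 + r) - 4 = r)
w = 13
x(o) = 13
(14968 - 16789) + x(15) = (14968 - 16789) + 13 = -1821 + 13 = -1808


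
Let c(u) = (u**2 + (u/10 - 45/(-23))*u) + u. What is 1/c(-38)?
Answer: 115/169746 ≈ 0.00067748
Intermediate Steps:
c(u) = u + u**2 + u*(45/23 + u/10) (c(u) = (u**2 + (u*(1/10) - 45*(-1/23))*u) + u = (u**2 + (u/10 + 45/23)*u) + u = (u**2 + (45/23 + u/10)*u) + u = (u**2 + u*(45/23 + u/10)) + u = u + u**2 + u*(45/23 + u/10))
1/c(-38) = 1/((1/230)*(-38)*(680 + 253*(-38))) = 1/((1/230)*(-38)*(680 - 9614)) = 1/((1/230)*(-38)*(-8934)) = 1/(169746/115) = 115/169746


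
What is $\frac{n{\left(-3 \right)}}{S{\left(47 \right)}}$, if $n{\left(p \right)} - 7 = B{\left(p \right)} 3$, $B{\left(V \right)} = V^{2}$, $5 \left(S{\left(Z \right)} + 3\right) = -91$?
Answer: $- \frac{85}{53} \approx -1.6038$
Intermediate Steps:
$S{\left(Z \right)} = - \frac{106}{5}$ ($S{\left(Z \right)} = -3 + \frac{1}{5} \left(-91\right) = -3 - \frac{91}{5} = - \frac{106}{5}$)
$n{\left(p \right)} = 7 + 3 p^{2}$ ($n{\left(p \right)} = 7 + p^{2} \cdot 3 = 7 + 3 p^{2}$)
$\frac{n{\left(-3 \right)}}{S{\left(47 \right)}} = \frac{7 + 3 \left(-3\right)^{2}}{- \frac{106}{5}} = - \frac{5 \left(7 + 3 \cdot 9\right)}{106} = - \frac{5 \left(7 + 27\right)}{106} = \left(- \frac{5}{106}\right) 34 = - \frac{85}{53}$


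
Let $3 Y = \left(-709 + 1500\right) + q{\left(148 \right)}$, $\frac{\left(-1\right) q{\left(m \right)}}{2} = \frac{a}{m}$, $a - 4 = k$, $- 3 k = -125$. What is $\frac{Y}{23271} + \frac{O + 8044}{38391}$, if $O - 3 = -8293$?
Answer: $\frac{974549753}{198334125342} \approx 0.0049137$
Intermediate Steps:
$k = \frac{125}{3}$ ($k = \left(- \frac{1}{3}\right) \left(-125\right) = \frac{125}{3} \approx 41.667$)
$a = \frac{137}{3}$ ($a = 4 + \frac{125}{3} = \frac{137}{3} \approx 45.667$)
$q{\left(m \right)} = - \frac{274}{3 m}$ ($q{\left(m \right)} = - 2 \frac{137}{3 m} = - \frac{274}{3 m}$)
$O = -8290$ ($O = 3 - 8293 = -8290$)
$Y = \frac{175465}{666}$ ($Y = \frac{\left(-709 + 1500\right) - \frac{274}{3 \cdot 148}}{3} = \frac{791 - \frac{137}{222}}{3} = \frac{1}{3} \cdot \frac{175465}{222} = \frac{175465}{666} \approx 263.46$)
$\frac{Y}{23271} + \frac{O + 8044}{38391} = \frac{175465}{666 \cdot 23271} + \frac{-8290 + 8044}{38391} = \frac{175465}{666} \cdot \frac{1}{23271} - \frac{82}{12797} = \frac{175465}{15498486} - \frac{82}{12797} = \frac{974549753}{198334125342}$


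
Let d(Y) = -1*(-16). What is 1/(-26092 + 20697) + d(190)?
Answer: 86319/5395 ≈ 16.000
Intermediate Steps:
d(Y) = 16
1/(-26092 + 20697) + d(190) = 1/(-26092 + 20697) + 16 = 1/(-5395) + 16 = -1/5395 + 16 = 86319/5395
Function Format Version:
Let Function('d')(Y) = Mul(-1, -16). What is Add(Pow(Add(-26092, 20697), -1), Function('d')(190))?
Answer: Rational(86319, 5395) ≈ 16.000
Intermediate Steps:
Function('d')(Y) = 16
Add(Pow(Add(-26092, 20697), -1), Function('d')(190)) = Add(Pow(Add(-26092, 20697), -1), 16) = Add(Pow(-5395, -1), 16) = Add(Rational(-1, 5395), 16) = Rational(86319, 5395)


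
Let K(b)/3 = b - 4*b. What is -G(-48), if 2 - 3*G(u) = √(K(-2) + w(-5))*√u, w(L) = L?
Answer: -⅔ + 4*I*√39/3 ≈ -0.66667 + 8.3267*I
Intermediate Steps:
K(b) = -9*b (K(b) = 3*(b - 4*b) = 3*(-3*b) = -9*b)
G(u) = ⅔ - √13*√u/3 (G(u) = ⅔ - √(-9*(-2) - 5)*√u/3 = ⅔ - √(18 - 5)*√u/3 = ⅔ - √13*√u/3)
-G(-48) = -(⅔ - √13*√(-48)/3) = -(⅔ - √13*4*I*√3/3) = -(⅔ - 4*I*√39/3) = -⅔ + 4*I*√39/3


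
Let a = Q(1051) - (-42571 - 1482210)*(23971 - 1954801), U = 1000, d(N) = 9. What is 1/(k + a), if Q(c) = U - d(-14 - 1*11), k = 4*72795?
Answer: -1/2944092606059 ≈ -3.3966e-13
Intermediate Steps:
k = 291180
Q(c) = 991 (Q(c) = 1000 - 1*9 = 1000 - 9 = 991)
a = -2944092897239 (a = 991 - (-42571 - 1482210)*(23971 - 1954801) = 991 - (-1524781)*(-1930830) = 991 - 1*2944092898230 = 991 - 2944092898230 = -2944092897239)
1/(k + a) = 1/(291180 - 2944092897239) = 1/(-2944092606059) = -1/2944092606059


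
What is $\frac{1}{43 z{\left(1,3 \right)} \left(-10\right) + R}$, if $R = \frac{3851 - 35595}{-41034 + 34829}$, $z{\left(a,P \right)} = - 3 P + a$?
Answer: $\frac{6205}{21376944} \approx 0.00029027$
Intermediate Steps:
$z{\left(a,P \right)} = a - 3 P$
$R = \frac{31744}{6205}$ ($R = - \frac{31744}{-6205} = \left(-31744\right) \left(- \frac{1}{6205}\right) = \frac{31744}{6205} \approx 5.1159$)
$\frac{1}{43 z{\left(1,3 \right)} \left(-10\right) + R} = \frac{1}{43 \left(1 - 9\right) \left(-10\right) + \frac{31744}{6205}} = \frac{1}{43 \left(-8\right) \left(-10\right) + \frac{31744}{6205}} = \frac{1}{\left(-344\right) \left(-10\right) + \frac{31744}{6205}} = \frac{1}{3440 + \frac{31744}{6205}} = \frac{1}{\frac{21376944}{6205}} = \frac{6205}{21376944}$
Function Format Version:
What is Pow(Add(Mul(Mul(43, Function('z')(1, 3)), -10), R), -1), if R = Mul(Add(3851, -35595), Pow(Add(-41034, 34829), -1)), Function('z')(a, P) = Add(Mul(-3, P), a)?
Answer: Rational(6205, 21376944) ≈ 0.00029027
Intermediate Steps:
Function('z')(a, P) = Add(a, Mul(-3, P))
R = Rational(31744, 6205) (R = Mul(-31744, Pow(-6205, -1)) = Mul(-31744, Rational(-1, 6205)) = Rational(31744, 6205) ≈ 5.1159)
Pow(Add(Mul(Mul(43, Function('z')(1, 3)), -10), R), -1) = Pow(Add(Mul(Mul(43, Add(1, Mul(-3, 3))), -10), Rational(31744, 6205)), -1) = Pow(Add(Mul(Mul(43, Add(1, -9)), -10), Rational(31744, 6205)), -1) = Pow(Add(Mul(Mul(43, -8), -10), Rational(31744, 6205)), -1) = Pow(Add(Mul(-344, -10), Rational(31744, 6205)), -1) = Pow(Add(3440, Rational(31744, 6205)), -1) = Pow(Rational(21376944, 6205), -1) = Rational(6205, 21376944)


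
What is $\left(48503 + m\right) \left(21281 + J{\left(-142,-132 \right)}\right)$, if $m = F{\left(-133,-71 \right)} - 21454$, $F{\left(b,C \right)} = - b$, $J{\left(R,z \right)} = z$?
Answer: $574872118$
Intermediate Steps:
$m = -21321$ ($m = \left(-1\right) \left(-133\right) - 21454 = 133 - 21454 = -21321$)
$\left(48503 + m\right) \left(21281 + J{\left(-142,-132 \right)}\right) = \left(48503 - 21321\right) \left(21281 - 132\right) = 27182 \cdot 21149 = 574872118$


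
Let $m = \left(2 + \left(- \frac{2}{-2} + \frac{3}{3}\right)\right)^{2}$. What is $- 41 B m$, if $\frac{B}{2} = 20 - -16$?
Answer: $-47232$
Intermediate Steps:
$B = 72$ ($B = 2 \left(20 - -16\right) = 2 \left(20 + 16\right) = 2 \cdot 36 = 72$)
$m = 16$ ($m = \left(2 + \left(\left(-2\right) \left(- \frac{1}{2}\right) + 3 \cdot \frac{1}{3}\right)\right)^{2} = \left(2 + \left(1 + 1\right)\right)^{2} = \left(2 + 2\right)^{2} = 4^{2} = 16$)
$- 41 B m = \left(-41\right) 72 \cdot 16 = \left(-2952\right) 16 = -47232$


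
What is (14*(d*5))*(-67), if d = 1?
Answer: -4690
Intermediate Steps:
(14*(d*5))*(-67) = (14*(1*5))*(-67) = (14*5)*(-67) = 70*(-67) = -4690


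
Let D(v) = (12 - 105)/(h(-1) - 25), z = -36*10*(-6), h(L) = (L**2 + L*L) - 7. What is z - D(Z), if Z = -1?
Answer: 21569/10 ≈ 2156.9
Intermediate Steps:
h(L) = -7 + 2*L**2 (h(L) = (L**2 + L**2) - 7 = 2*L**2 - 7 = -7 + 2*L**2)
z = 2160 (z = -360*(-6) = 2160)
D(v) = 31/10 (D(v) = (12 - 105)/((-7 + 2*(-1)**2) - 25) = -93/((-7 + 2*1) - 25) = -93/((-7 + 2) - 25) = -93/(-5 - 25) = -93/(-30) = -93*(-1/30) = 31/10)
z - D(Z) = 2160 - 1*31/10 = 2160 - 31/10 = 21569/10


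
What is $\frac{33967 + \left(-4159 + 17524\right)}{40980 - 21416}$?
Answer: $\frac{11833}{4891} \approx 2.4193$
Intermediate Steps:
$\frac{33967 + \left(-4159 + 17524\right)}{40980 - 21416} = \frac{33967 + 13365}{19564} = 47332 \cdot \frac{1}{19564} = \frac{11833}{4891}$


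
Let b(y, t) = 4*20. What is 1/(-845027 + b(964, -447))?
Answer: -1/844947 ≈ -1.1835e-6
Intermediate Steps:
b(y, t) = 80
1/(-845027 + b(964, -447)) = 1/(-845027 + 80) = 1/(-844947) = -1/844947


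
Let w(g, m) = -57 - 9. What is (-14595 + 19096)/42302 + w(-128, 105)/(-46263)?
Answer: 70340565/652339142 ≈ 0.10783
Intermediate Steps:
w(g, m) = -66
(-14595 + 19096)/42302 + w(-128, 105)/(-46263) = (-14595 + 19096)/42302 - 66/(-46263) = 4501*(1/42302) - 66*(-1/46263) = 4501/42302 + 22/15421 = 70340565/652339142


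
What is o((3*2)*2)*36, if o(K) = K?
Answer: 432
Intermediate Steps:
o((3*2)*2)*36 = ((3*2)*2)*36 = (6*2)*36 = 12*36 = 432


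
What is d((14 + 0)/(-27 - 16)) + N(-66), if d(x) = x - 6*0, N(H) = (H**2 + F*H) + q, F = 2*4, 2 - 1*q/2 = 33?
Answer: 161924/43 ≈ 3765.7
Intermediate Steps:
q = -62 (q = 4 - 2*33 = 4 - 66 = -62)
F = 8
N(H) = -62 + H**2 + 8*H (N(H) = (H**2 + 8*H) - 62 = -62 + H**2 + 8*H)
d(x) = x (d(x) = x - 1*0 = x + 0 = x)
d((14 + 0)/(-27 - 16)) + N(-66) = (14 + 0)/(-27 - 16) + (-62 + (-66)**2 + 8*(-66)) = 14/(-43) + (-62 + 4356 - 528) = 14*(-1/43) + 3766 = -14/43 + 3766 = 161924/43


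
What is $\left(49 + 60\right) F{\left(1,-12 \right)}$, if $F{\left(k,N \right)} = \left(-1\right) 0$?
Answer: $0$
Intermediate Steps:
$F{\left(k,N \right)} = 0$
$\left(49 + 60\right) F{\left(1,-12 \right)} = \left(49 + 60\right) 0 = 109 \cdot 0 = 0$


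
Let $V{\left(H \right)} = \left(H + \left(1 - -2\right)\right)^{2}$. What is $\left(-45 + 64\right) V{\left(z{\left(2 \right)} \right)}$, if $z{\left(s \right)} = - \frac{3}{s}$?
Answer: $\frac{171}{4} \approx 42.75$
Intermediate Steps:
$V{\left(H \right)} = \left(3 + H\right)^{2}$ ($V{\left(H \right)} = \left(H + \left(1 + 2\right)\right)^{2} = \left(H + 3\right)^{2} = \left(3 + H\right)^{2}$)
$\left(-45 + 64\right) V{\left(z{\left(2 \right)} \right)} = \left(-45 + 64\right) \left(3 - \frac{3}{2}\right)^{2} = 19 \left(3 - \frac{3}{2}\right)^{2} = 19 \left(\frac{3}{2}\right)^{2} = 19 \cdot \frac{9}{4} = \frac{171}{4}$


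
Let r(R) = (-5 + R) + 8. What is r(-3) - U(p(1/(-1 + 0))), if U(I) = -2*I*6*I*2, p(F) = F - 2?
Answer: 216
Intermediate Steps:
p(F) = -2 + F
r(R) = 3 + R
U(I) = -24*I² (U(I) = -2*6*I*I*2 = -12*I²*2 = -24*I²)
r(-3) - U(p(1/(-1 + 0))) = (3 - 3) - (-24)*(-2 + 1/(-1 + 0))² = 0 - (-24)*(-2 + 1/(-1))² = 0 - (-24)*(-2 - 1)² = 0 - (-24)*(-3)² = 0 - (-24)*9 = 0 - 1*(-216) = 0 + 216 = 216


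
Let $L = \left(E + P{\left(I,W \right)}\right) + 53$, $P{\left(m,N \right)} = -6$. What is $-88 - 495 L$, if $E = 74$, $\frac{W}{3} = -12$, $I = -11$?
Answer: $-59983$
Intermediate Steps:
$W = -36$ ($W = 3 \left(-12\right) = -36$)
$L = 121$ ($L = \left(74 - 6\right) + 53 = 68 + 53 = 121$)
$-88 - 495 L = -88 - 59895 = -59983$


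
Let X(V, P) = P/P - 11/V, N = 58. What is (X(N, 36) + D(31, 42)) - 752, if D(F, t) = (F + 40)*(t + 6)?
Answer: 154095/58 ≈ 2656.8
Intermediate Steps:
D(F, t) = (6 + t)*(40 + F) (D(F, t) = (40 + F)*(6 + t) = (6 + t)*(40 + F))
X(V, P) = 1 - 11/V
(X(N, 36) + D(31, 42)) - 752 = ((-11 + 58)/58 + (240 + 6*31 + 40*42 + 31*42)) - 752 = ((1/58)*47 + (240 + 186 + 1680 + 1302)) - 752 = (47/58 + 3408) - 752 = 197711/58 - 752 = 154095/58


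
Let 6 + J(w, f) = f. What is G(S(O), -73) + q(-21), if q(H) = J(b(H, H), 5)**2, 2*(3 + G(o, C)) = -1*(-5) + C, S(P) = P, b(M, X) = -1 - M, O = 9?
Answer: -36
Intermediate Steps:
J(w, f) = -6 + f
G(o, C) = -1/2 + C/2 (G(o, C) = -3 + (-1*(-5) + C)/2 = -3 + (5 + C)/2 = -3 + (5/2 + C/2) = -1/2 + C/2)
q(H) = 1 (q(H) = (-6 + 5)**2 = (-1)**2 = 1)
G(S(O), -73) + q(-21) = (-1/2 + (1/2)*(-73)) + 1 = (-1/2 - 73/2) + 1 = -37 + 1 = -36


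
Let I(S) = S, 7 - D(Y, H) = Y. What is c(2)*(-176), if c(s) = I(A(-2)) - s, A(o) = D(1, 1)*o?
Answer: 2464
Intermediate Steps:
D(Y, H) = 7 - Y
A(o) = 6*o (A(o) = (7 - 1*1)*o = (7 - 1)*o = 6*o)
c(s) = -12 - s (c(s) = 6*(-2) - s = -12 - s)
c(2)*(-176) = (-12 - 1*2)*(-176) = (-12 - 2)*(-176) = -14*(-176) = 2464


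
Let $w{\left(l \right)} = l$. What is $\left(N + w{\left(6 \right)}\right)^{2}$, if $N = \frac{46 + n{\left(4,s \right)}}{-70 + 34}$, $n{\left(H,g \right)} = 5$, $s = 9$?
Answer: $\frac{3025}{144} \approx 21.007$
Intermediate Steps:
$N = - \frac{17}{12}$ ($N = \frac{46 + 5}{-70 + 34} = \frac{51}{-36} = 51 \left(- \frac{1}{36}\right) = - \frac{17}{12} \approx -1.4167$)
$\left(N + w{\left(6 \right)}\right)^{2} = \left(- \frac{17}{12} + 6\right)^{2} = \left(\frac{55}{12}\right)^{2} = \frac{3025}{144}$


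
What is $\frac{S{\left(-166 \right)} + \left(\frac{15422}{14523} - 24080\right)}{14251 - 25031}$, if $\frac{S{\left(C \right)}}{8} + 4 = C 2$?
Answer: $\frac{194368121}{78278970} \approx 2.483$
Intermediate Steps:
$S{\left(C \right)} = -32 + 16 C$ ($S{\left(C \right)} = -32 + 8 C 2 = -32 + 8 \cdot 2 C = -32 + 16 C$)
$\frac{S{\left(-166 \right)} + \left(\frac{15422}{14523} - 24080\right)}{14251 - 25031} = \frac{\left(-32 + 16 \left(-166\right)\right) + \left(\frac{15422}{14523} - 24080\right)}{14251 - 25031} = \frac{\left(-32 - 2656\right) + \left(15422 \cdot \frac{1}{14523} - 24080\right)}{-10780} = \left(-2688 + \left(\frac{15422}{14523} - 24080\right)\right) \left(- \frac{1}{10780}\right) = \left(-2688 - \frac{349698418}{14523}\right) \left(- \frac{1}{10780}\right) = \left(- \frac{388736242}{14523}\right) \left(- \frac{1}{10780}\right) = \frac{194368121}{78278970}$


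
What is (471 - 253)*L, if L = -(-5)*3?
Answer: 3270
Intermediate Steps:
L = 15 (L = -1*(-15) = 15)
(471 - 253)*L = (471 - 253)*15 = 218*15 = 3270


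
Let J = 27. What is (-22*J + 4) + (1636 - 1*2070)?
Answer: -1024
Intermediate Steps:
(-22*J + 4) + (1636 - 1*2070) = (-22*27 + 4) + (1636 - 1*2070) = (-594 + 4) + (1636 - 2070) = -590 - 434 = -1024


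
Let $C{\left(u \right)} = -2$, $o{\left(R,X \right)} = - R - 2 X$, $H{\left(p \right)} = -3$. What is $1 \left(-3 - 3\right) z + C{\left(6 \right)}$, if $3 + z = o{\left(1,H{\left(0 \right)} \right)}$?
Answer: $-14$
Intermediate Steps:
$z = 2$ ($z = -3 - -5 = -3 + \left(-1 + 6\right) = -3 + 5 = 2$)
$1 \left(-3 - 3\right) z + C{\left(6 \right)} = 1 \left(-3 - 3\right) 2 - 2 = 1 \left(\left(-6\right) 2\right) - 2 = 1 \left(-12\right) - 2 = -12 - 2 = -14$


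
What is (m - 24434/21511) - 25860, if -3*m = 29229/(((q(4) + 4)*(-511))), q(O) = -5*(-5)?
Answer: -1177654818359/45538787 ≈ -25860.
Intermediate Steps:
q(O) = 25
m = 9743/14819 (m = -9743/((25 + 4)*(-511)) = -9743/(29*(-511)) = -9743/(-14819) = -9743*(-1)/14819 = -1/3*(-29229/14819) = 9743/14819 ≈ 0.65747)
(m - 24434/21511) - 25860 = (9743/14819 - 24434/21511) - 25860 = -21786539/45538787 - 25860 = -1177654818359/45538787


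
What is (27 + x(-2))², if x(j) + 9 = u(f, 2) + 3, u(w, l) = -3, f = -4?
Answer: 324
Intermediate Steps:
x(j) = -9 (x(j) = -9 + (-3 + 3) = -9 + 0 = -9)
(27 + x(-2))² = (27 - 9)² = 18² = 324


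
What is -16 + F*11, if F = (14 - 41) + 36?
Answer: 83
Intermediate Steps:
F = 9 (F = -27 + 36 = 9)
-16 + F*11 = -16 + 9*11 = -16 + 99 = 83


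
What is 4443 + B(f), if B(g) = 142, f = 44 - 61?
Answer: 4585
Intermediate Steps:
f = -17
4443 + B(f) = 4443 + 142 = 4585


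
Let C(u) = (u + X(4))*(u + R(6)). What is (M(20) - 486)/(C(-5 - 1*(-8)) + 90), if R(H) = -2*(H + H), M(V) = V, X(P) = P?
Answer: 466/57 ≈ 8.1754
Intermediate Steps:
R(H) = -4*H
C(u) = (-24 + u)*(4 + u) (C(u) = (u + 4)*(u - 4*6) = (4 + u)*(u - 24) = (4 + u)*(-24 + u) = (-24 + u)*(4 + u))
(M(20) - 486)/(C(-5 - 1*(-8)) + 90) = (20 - 486)/((-96 + (-5 - 1*(-8))**2 - 20*(-5 - 1*(-8))) + 90) = -466/((-96 + (-5 + 8)**2 - 20*(-5 + 8)) + 90) = -466/((-96 + 3**2 - 20*3) + 90) = -466/((-96 + 9 - 60) + 90) = -466/(-147 + 90) = -466/(-57) = -1/57*(-466) = 466/57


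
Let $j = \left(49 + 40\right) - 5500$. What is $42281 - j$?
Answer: $47692$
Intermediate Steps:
$j = -5411$ ($j = 89 - 5500 = -5411$)
$42281 - j = 42281 - -5411 = 42281 + 5411 = 47692$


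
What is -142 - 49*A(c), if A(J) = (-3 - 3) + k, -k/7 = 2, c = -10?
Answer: 838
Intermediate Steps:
k = -14 (k = -7*2 = -14)
A(J) = -20 (A(J) = (-3 - 3) - 14 = -6 - 14 = -20)
-142 - 49*A(c) = -142 - 49*(-20) = -142 + 980 = 838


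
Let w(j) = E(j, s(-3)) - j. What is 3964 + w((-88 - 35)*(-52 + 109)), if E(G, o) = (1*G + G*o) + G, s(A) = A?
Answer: 17986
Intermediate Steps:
E(G, o) = 2*G + G*o (E(G, o) = (G + G*o) + G = 2*G + G*o)
w(j) = -2*j (w(j) = j*(2 - 3) - j = j*(-1) - j = -j - j = -2*j)
3964 + w((-88 - 35)*(-52 + 109)) = 3964 - 2*(-88 - 35)*(-52 + 109) = 3964 - (-246)*57 = 3964 - 2*(-7011) = 3964 + 14022 = 17986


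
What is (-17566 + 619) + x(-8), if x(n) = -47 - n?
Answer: -16986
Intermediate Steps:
(-17566 + 619) + x(-8) = (-17566 + 619) + (-47 - 1*(-8)) = -16947 + (-47 + 8) = -16947 - 39 = -16986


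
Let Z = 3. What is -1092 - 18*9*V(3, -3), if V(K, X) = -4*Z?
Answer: 852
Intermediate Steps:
V(K, X) = -12 (V(K, X) = -4*3 = -12)
-1092 - 18*9*V(3, -3) = -1092 - 18*9*(-12) = -1092 - 162*(-12) = -1092 - 1*(-1944) = -1092 + 1944 = 852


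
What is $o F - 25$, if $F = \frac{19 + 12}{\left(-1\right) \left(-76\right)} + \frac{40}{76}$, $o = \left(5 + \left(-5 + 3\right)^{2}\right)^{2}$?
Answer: $\frac{3851}{76} \approx 50.671$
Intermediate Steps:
$o = 81$ ($o = \left(5 + \left(-2\right)^{2}\right)^{2} = \left(5 + 4\right)^{2} = 9^{2} = 81$)
$F = \frac{71}{76}$ ($F = \frac{31}{76} + 40 \cdot \frac{1}{76} = 31 \cdot \frac{1}{76} + \frac{10}{19} = \frac{31}{76} + \frac{10}{19} = \frac{71}{76} \approx 0.93421$)
$o F - 25 = 81 \cdot \frac{71}{76} - 25 = \frac{5751}{76} - 25 = \frac{3851}{76}$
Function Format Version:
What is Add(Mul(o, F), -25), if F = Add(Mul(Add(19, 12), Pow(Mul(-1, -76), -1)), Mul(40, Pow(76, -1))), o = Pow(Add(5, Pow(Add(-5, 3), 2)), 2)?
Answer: Rational(3851, 76) ≈ 50.671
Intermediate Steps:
o = 81 (o = Pow(Add(5, Pow(-2, 2)), 2) = Pow(Add(5, 4), 2) = Pow(9, 2) = 81)
F = Rational(71, 76) (F = Add(Mul(31, Pow(76, -1)), Mul(40, Rational(1, 76))) = Add(Mul(31, Rational(1, 76)), Rational(10, 19)) = Add(Rational(31, 76), Rational(10, 19)) = Rational(71, 76) ≈ 0.93421)
Add(Mul(o, F), -25) = Add(Mul(81, Rational(71, 76)), -25) = Add(Rational(5751, 76), -25) = Rational(3851, 76)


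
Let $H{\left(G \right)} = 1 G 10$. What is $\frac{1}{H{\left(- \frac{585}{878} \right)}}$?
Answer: $- \frac{439}{2925} \approx -0.15009$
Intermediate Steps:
$H{\left(G \right)} = 10 G$ ($H{\left(G \right)} = G 10 = 10 G$)
$\frac{1}{H{\left(- \frac{585}{878} \right)}} = \frac{1}{10 \left(- \frac{585}{878}\right)} = \frac{1}{- \frac{2925}{439}} = - \frac{439}{2925}$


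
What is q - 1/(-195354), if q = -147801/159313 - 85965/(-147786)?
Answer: -132636510279958/383288308857531 ≈ -0.34605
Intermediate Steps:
q = -2715858847/7848077006 (q = -147801*1/159313 - 85965*(-1/147786) = -147801/159313 + 28655/49262 = -2715858847/7848077006 ≈ -0.34605)
q - 1/(-195354) = -2715858847/7848077006 - 1/(-195354) = -2715858847/7848077006 - 1*(-1/195354) = -2715858847/7848077006 + 1/195354 = -132636510279958/383288308857531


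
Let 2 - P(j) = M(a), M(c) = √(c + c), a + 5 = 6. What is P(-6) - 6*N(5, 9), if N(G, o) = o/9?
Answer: -4 - √2 ≈ -5.4142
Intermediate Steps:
a = 1 (a = -5 + 6 = 1)
N(G, o) = o/9 (N(G, o) = o*(⅑) = o/9)
M(c) = √2*√c (M(c) = √(2*c) = √2*√c)
P(j) = 2 - √2 (P(j) = 2 - √2*√1 = 2 - √2)
P(-6) - 6*N(5, 9) = (2 - √2) - 2*9/3 = (2 - √2) - 6*1 = (2 - √2) - 6 = -4 - √2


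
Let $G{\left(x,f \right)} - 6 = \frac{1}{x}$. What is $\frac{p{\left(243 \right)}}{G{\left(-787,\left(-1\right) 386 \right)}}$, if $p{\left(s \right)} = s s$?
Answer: $\frac{46471563}{4721} \approx 9843.6$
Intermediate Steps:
$p{\left(s \right)} = s^{2}$
$G{\left(x,f \right)} = 6 + \frac{1}{x}$
$\frac{p{\left(243 \right)}}{G{\left(-787,\left(-1\right) 386 \right)}} = \frac{243^{2}}{6 + \frac{1}{-787}} = \frac{59049}{6 - \frac{1}{787}} = \frac{59049}{\frac{4721}{787}} = 59049 \cdot \frac{787}{4721} = \frac{46471563}{4721}$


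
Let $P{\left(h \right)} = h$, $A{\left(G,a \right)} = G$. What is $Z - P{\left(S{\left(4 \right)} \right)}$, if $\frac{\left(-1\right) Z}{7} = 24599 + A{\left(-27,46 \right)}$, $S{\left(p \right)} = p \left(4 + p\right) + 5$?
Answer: $-172041$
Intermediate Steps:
$S{\left(p \right)} = 5 + p \left(4 + p\right)$
$Z = -172004$ ($Z = - 7 \left(24599 - 27\right) = \left(-7\right) 24572 = -172004$)
$Z - P{\left(S{\left(4 \right)} \right)} = -172004 - \left(5 + 4^{2} + 4 \cdot 4\right) = -172004 - \left(5 + 16 + 16\right) = -172004 - 37 = -172041$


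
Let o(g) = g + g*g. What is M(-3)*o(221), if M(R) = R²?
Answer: 441558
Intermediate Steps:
o(g) = g + g²
M(-3)*o(221) = (-3)²*(221*(1 + 221)) = 9*(221*222) = 9*49062 = 441558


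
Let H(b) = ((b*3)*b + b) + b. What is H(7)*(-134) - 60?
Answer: -21634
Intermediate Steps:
H(b) = 2*b + 3*b² (H(b) = ((3*b)*b + b) + b = (3*b² + b) + b = (b + 3*b²) + b = 2*b + 3*b²)
H(7)*(-134) - 60 = (7*(2 + 3*7))*(-134) - 60 = (7*(2 + 21))*(-134) - 60 = (7*23)*(-134) - 60 = 161*(-134) - 60 = -21574 - 60 = -21634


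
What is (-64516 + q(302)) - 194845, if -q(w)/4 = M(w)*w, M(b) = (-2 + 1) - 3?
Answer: -254529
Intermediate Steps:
M(b) = -4 (M(b) = -1 - 3 = -4)
q(w) = 16*w (q(w) = -(-16)*w = 16*w)
(-64516 + q(302)) - 194845 = (-64516 + 16*302) - 194845 = (-64516 + 4832) - 194845 = -59684 - 194845 = -254529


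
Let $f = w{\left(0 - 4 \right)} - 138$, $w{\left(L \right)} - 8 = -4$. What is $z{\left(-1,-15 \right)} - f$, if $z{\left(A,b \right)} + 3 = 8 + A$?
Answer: $138$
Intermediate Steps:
$w{\left(L \right)} = 4$ ($w{\left(L \right)} = 8 - 4 = 4$)
$z{\left(A,b \right)} = 5 + A$ ($z{\left(A,b \right)} = -3 + \left(8 + A\right) = 5 + A$)
$f = -134$ ($f = 4 - 138 = -134$)
$z{\left(-1,-15 \right)} - f = \left(5 - 1\right) - -134 = 4 + 134 = 138$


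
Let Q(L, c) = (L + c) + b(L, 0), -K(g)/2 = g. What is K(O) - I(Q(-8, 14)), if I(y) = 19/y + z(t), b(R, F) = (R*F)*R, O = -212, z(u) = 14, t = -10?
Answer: 2441/6 ≈ 406.83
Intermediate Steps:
K(g) = -2*g
b(R, F) = F*R² (b(R, F) = (F*R)*R = F*R²)
Q(L, c) = L + c (Q(L, c) = (L + c) + 0*L² = (L + c) + 0 = L + c)
I(y) = 14 + 19/y (I(y) = 19/y + 14 = 14 + 19/y)
K(O) - I(Q(-8, 14)) = -2*(-212) - (14 + 19/(-8 + 14)) = 424 - (14 + 19/6) = 424 - 1*103/6 = 424 - 103/6 = 2441/6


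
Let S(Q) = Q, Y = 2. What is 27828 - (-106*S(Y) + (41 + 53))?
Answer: 27946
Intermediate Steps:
27828 - (-106*S(Y) + (41 + 53)) = 27828 - (-106*2 + (41 + 53)) = 27828 - (-212 + 94) = 27828 - 1*(-118) = 27828 + 118 = 27946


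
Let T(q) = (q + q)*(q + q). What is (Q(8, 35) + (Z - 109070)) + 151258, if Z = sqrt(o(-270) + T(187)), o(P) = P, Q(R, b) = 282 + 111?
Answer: 42581 + 29*sqrt(166) ≈ 42955.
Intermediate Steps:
Q(R, b) = 393
T(q) = 4*q**2 (T(q) = (2*q)*(2*q) = 4*q**2)
Z = 29*sqrt(166) (Z = sqrt(-270 + 4*187**2) = sqrt(-270 + 4*34969) = sqrt(-270 + 139876) = sqrt(139606) = 29*sqrt(166) ≈ 373.64)
(Q(8, 35) + (Z - 109070)) + 151258 = (393 + (29*sqrt(166) - 109070)) + 151258 = (393 + (-109070 + 29*sqrt(166))) + 151258 = (-108677 + 29*sqrt(166)) + 151258 = 42581 + 29*sqrt(166)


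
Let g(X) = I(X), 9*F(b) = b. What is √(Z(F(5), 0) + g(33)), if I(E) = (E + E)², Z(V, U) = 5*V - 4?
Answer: √39193/3 ≈ 65.991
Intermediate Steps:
F(b) = b/9
Z(V, U) = -4 + 5*V
I(E) = 4*E² (I(E) = (2*E)² = 4*E²)
g(X) = 4*X²
√(Z(F(5), 0) + g(33)) = √((-4 + 5*((⅑)*5)) + 4*33²) = √((-4 + 5*(5/9)) + 4*1089) = √((-4 + 25/9) + 4356) = √(-11/9 + 4356) = √(39193/9) = √39193/3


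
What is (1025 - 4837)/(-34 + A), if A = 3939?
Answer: -3812/3905 ≈ -0.97618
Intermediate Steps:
(1025 - 4837)/(-34 + A) = (1025 - 4837)/(-34 + 3939) = -3812/3905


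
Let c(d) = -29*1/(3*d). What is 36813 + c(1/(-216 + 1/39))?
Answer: 4551388/117 ≈ 38901.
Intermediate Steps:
c(d) = -29/(3*d) (c(d) = -29*1/(3*d) = -29/(3*d))
36813 + c(1/(-216 + 1/39)) = 36813 - 29/(3*(1/(-216 + 1/39))) = 36813 - 29/(3*(1/(-8423/39))) = 36813 - 29/(3*(-39/8423)) = 36813 - 29/3*(-8423/39) = 36813 + 244267/117 = 4551388/117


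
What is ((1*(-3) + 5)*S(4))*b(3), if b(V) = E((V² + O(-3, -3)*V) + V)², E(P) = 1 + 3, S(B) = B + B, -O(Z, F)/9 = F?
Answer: 256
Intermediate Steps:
O(Z, F) = -9*F
S(B) = 2*B
E(P) = 4
b(V) = 16 (b(V) = 4² = 16)
((1*(-3) + 5)*S(4))*b(3) = ((1*(-3) + 5)*(2*4))*16 = ((-3 + 5)*8)*16 = (2*8)*16 = 16*16 = 256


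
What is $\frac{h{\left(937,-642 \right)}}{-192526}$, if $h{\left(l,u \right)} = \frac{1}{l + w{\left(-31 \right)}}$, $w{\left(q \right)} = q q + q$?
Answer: $- \frac{1}{359446042} \approx -2.7821 \cdot 10^{-9}$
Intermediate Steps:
$w{\left(q \right)} = q + q^{2}$ ($w{\left(q \right)} = q^{2} + q = q + q^{2}$)
$h{\left(l,u \right)} = \frac{1}{930 + l}$ ($h{\left(l,u \right)} = \frac{1}{l - 31 \left(1 - 31\right)} = \frac{1}{l - -930} = \frac{1}{l + 930} = \frac{1}{930 + l}$)
$\frac{h{\left(937,-642 \right)}}{-192526} = \frac{1}{\left(930 + 937\right) \left(-192526\right)} = \frac{1}{1867} \left(- \frac{1}{192526}\right) = - \frac{1}{359446042}$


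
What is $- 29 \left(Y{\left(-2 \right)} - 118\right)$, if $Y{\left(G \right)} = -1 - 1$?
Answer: $3480$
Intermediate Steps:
$Y{\left(G \right)} = -2$
$- 29 \left(Y{\left(-2 \right)} - 118\right) = - 29 \left(-2 - 118\right) = \left(-29\right) \left(-120\right) = 3480$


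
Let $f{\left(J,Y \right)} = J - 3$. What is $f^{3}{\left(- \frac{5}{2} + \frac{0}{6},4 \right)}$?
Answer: $- \frac{1331}{8} \approx -166.38$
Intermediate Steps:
$f{\left(J,Y \right)} = -3 + J$
$f^{3}{\left(- \frac{5}{2} + \frac{0}{6},4 \right)} = \left(-3 + \left(- \frac{5}{2} + \frac{0}{6}\right)\right)^{3} = \left(-3 + \left(\left(-5\right) \frac{1}{2} + 0 \cdot \frac{1}{6}\right)\right)^{3} = \left(-3 + \left(- \frac{5}{2} + 0\right)\right)^{3} = \left(-3 - \frac{5}{2}\right)^{3} = \left(- \frac{11}{2}\right)^{3} = - \frac{1331}{8}$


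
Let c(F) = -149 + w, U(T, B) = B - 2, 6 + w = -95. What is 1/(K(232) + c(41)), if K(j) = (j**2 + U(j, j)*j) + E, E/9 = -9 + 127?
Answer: 1/107996 ≈ 9.2596e-6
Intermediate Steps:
w = -101 (w = -6 - 95 = -101)
U(T, B) = -2 + B
c(F) = -250 (c(F) = -149 - 101 = -250)
E = 1062 (E = 9*(-9 + 127) = 9*118 = 1062)
K(j) = 1062 + j**2 + j*(-2 + j) (K(j) = (j**2 + (-2 + j)*j) + 1062 = (j**2 + j*(-2 + j)) + 1062 = 1062 + j**2 + j*(-2 + j))
1/(K(232) + c(41)) = 1/((1062 - 2*232 + 2*232**2) - 250) = 1/((1062 - 464 + 2*53824) - 250) = 1/((1062 - 464 + 107648) - 250) = 1/(108246 - 250) = 1/107996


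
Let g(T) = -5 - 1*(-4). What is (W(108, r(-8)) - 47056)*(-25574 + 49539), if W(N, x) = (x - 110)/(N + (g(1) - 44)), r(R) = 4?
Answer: -71047453810/63 ≈ -1.1277e+9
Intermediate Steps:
g(T) = -1 (g(T) = -5 + 4 = -1)
W(N, x) = (-110 + x)/(-45 + N) (W(N, x) = (x - 110)/(N + (-1 - 44)) = (-110 + x)/(N - 45) = (-110 + x)/(-45 + N))
(W(108, r(-8)) - 47056)*(-25574 + 49539) = ((-110 + 4)/(-45 + 108) - 47056)*(-25574 + 49539) = (-106/63 - 47056)*23965 = -2964634/63*23965 = -71047453810/63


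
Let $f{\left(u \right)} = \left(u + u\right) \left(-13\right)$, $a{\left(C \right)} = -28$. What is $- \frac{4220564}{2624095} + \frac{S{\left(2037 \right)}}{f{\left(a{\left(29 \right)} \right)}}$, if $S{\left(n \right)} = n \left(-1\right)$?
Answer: $- \frac{1202550301}{272905880} \approx -4.4065$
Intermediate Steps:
$S{\left(n \right)} = - n$
$f{\left(u \right)} = - 26 u$ ($f{\left(u \right)} = 2 u \left(-13\right) = - 26 u$)
$- \frac{4220564}{2624095} + \frac{S{\left(2037 \right)}}{f{\left(a{\left(29 \right)} \right)}} = - \frac{4220564}{2624095} + \frac{\left(-1\right) 2037}{\left(-26\right) \left(-28\right)} = \left(-4220564\right) \frac{1}{2624095} - \frac{2037}{728} = - \frac{4220564}{2624095} - \frac{291}{104} = - \frac{1202550301}{272905880}$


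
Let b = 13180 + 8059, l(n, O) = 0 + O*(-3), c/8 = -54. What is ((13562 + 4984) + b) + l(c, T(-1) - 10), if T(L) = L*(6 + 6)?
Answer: 39851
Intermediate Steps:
c = -432 (c = 8*(-54) = -432)
T(L) = 12*L (T(L) = L*12 = 12*L)
l(n, O) = -3*O (l(n, O) = 0 - 3*O = -3*O)
b = 21239
((13562 + 4984) + b) + l(c, T(-1) - 10) = ((13562 + 4984) + 21239) - 3*(12*(-1) - 10) = (18546 + 21239) - 3*(-12 - 10) = 39785 - 3*(-22) = 39785 + 66 = 39851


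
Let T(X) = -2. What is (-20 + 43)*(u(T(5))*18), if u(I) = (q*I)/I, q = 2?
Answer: 828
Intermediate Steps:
u(I) = 2 (u(I) = (2*I)/I = 2)
(-20 + 43)*(u(T(5))*18) = (-20 + 43)*(2*18) = 23*36 = 828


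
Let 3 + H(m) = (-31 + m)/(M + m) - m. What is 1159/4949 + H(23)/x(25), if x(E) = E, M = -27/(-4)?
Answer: -1717507/2103325 ≈ -0.81657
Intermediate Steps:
M = 27/4 (M = -27*(-¼) = 27/4 ≈ 6.7500)
H(m) = -3 - m + (-31 + m)/(27/4 + m) (H(m) = -3 + ((-31 + m)/(27/4 + m) - m) = -3 + (-m + (-31 + m)/(27/4 + m)) = -3 - m + (-31 + m)/(27/4 + m))
1159/4949 + H(23)/x(25) = 1159/4949 + ((-205 - 35*23 - 4*23²)/(27 + 4*23))/25 = 1159*(1/4949) + ((-205 - 805 - 4*529)/(27 + 92))*(1/25) = 1159/4949 + ((-205 - 805 - 2116)/119)*(1/25) = 1159/4949 + ((1/119)*(-3126))*(1/25) = 1159/4949 - 3126/119*1/25 = 1159/4949 - 3126/2975 = -1717507/2103325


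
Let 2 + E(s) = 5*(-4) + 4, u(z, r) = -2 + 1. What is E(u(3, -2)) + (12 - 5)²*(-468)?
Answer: -22950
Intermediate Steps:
u(z, r) = -1
E(s) = -18 (E(s) = -2 + (5*(-4) + 4) = -2 + (-20 + 4) = -2 - 16 = -18)
E(u(3, -2)) + (12 - 5)²*(-468) = -18 + (12 - 5)²*(-468) = -18 + 7²*(-468) = -18 + 49*(-468) = -18 - 22932 = -22950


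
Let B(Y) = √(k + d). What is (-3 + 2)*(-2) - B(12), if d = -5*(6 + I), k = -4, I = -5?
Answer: 2 - 3*I ≈ 2.0 - 3.0*I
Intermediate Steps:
d = -5 (d = -5*(6 - 5) = -5*1 = -5)
B(Y) = 3*I (B(Y) = √(-4 - 5) = √(-9) = 3*I)
(-3 + 2)*(-2) - B(12) = (-3 + 2)*(-2) - 3*I = -1*(-2) - 3*I = 2 - 3*I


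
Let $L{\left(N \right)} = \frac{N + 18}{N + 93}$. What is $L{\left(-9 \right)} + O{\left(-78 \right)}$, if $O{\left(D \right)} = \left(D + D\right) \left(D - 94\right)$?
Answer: $\frac{751299}{28} \approx 26832.0$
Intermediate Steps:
$L{\left(N \right)} = \frac{18 + N}{93 + N}$
$O{\left(D \right)} = 2 D \left(-94 + D\right)$
$L{\left(-9 \right)} + O{\left(-78 \right)} = \frac{18 - 9}{93 - 9} + 2 \left(-78\right) \left(-94 - 78\right) = \frac{1}{84} \cdot 9 + 2 \left(-78\right) \left(-172\right) = \frac{1}{84} \cdot 9 + 26832 = \frac{3}{28} + 26832 = \frac{751299}{28}$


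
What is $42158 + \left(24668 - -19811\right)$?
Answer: $86637$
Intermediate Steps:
$42158 + \left(24668 - -19811\right) = 42158 + \left(24668 + 19811\right) = 42158 + 44479 = 86637$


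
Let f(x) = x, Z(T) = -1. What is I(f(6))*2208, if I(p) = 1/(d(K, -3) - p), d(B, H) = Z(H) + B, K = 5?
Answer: -1104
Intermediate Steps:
d(B, H) = -1 + B
I(p) = 1/(4 - p) (I(p) = 1/((-1 + 5) - p) = 1/(4 - p))
I(f(6))*2208 = -1/(-4 + 6)*2208 = -1/2*2208 = -1*½*2208 = -½*2208 = -1104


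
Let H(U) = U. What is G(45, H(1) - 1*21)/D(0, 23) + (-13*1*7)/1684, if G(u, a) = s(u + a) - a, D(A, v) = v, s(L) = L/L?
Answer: 33271/38732 ≈ 0.85900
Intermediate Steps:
s(L) = 1
G(u, a) = 1 - a
G(45, H(1) - 1*21)/D(0, 23) + (-13*1*7)/1684 = (1 - (1 - 1*21))/23 + (-13*1*7)/1684 = (1 - (1 - 21))*(1/23) - 13*7*(1/1684) = (1 - 1*(-20))*(1/23) - 91*1/1684 = (1 + 20)*(1/23) - 91/1684 = 21*(1/23) - 91/1684 = 21/23 - 91/1684 = 33271/38732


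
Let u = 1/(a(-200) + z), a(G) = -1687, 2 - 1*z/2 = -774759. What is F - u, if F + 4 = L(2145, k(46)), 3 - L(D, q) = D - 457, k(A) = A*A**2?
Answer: -2614293316/1547835 ≈ -1689.0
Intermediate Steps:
z = 1549522 (z = 4 - 2*(-774759) = 4 + 1549518 = 1549522)
k(A) = A**3
L(D, q) = 460 - D (L(D, q) = 3 - (D - 457) = 3 - (-457 + D) = 3 + (457 - D) = 460 - D)
F = -1689 (F = -4 + (460 - 1*2145) = -4 + (460 - 2145) = -4 - 1685 = -1689)
u = 1/1547835 (u = 1/(-1687 + 1549522) = 1/1547835 ≈ 6.4606e-7)
F - u = -1689 - 1*1/1547835 = -1689 - 1/1547835 = -2614293316/1547835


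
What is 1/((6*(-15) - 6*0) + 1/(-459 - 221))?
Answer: -680/61201 ≈ -0.011111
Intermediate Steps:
1/((6*(-15) - 6*0) + 1/(-459 - 221)) = 1/((-90 + 0) + 1/(-680)) = 1/(-90 - 1/680) = 1/(-61201/680) = -680/61201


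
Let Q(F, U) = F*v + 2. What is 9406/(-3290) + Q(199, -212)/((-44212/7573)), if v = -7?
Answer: 2445795957/10389820 ≈ 235.40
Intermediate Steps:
Q(F, U) = 2 - 7*F (Q(F, U) = F*(-7) + 2 = -7*F + 2 = 2 - 7*F)
9406/(-3290) + Q(199, -212)/((-44212/7573)) = 9406/(-3290) + (2 - 7*199)/((-44212/7573)) = 9406*(-1/3290) + (2 - 1393)/((-44212*1/7573)) = -4703/1645 - 1391/(-44212/7573) = -4703/1645 - 1391*(-7573/44212) = -4703/1645 + 10534043/44212 = 2445795957/10389820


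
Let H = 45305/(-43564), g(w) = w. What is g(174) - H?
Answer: 7625441/43564 ≈ 175.04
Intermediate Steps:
H = -45305/43564 (H = 45305*(-1/43564) = -45305/43564 ≈ -1.0400)
g(174) - H = 174 - 1*(-45305/43564) = 174 + 45305/43564 = 7625441/43564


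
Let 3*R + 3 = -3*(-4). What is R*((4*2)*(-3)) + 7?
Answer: -65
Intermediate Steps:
R = 3 (R = -1 + (-3*(-4))/3 = -1 + (⅓)*12 = -1 + 4 = 3)
R*((4*2)*(-3)) + 7 = 3*((4*2)*(-3)) + 7 = 3*(8*(-3)) + 7 = 3*(-24) + 7 = -72 + 7 = -65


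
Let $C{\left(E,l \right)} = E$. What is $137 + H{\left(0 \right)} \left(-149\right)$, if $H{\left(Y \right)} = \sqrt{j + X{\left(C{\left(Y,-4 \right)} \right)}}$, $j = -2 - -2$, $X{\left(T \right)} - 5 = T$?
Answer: $137 - 149 \sqrt{5} \approx -196.17$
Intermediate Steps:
$X{\left(T \right)} = 5 + T$
$j = 0$ ($j = -2 + 2 = 0$)
$H{\left(Y \right)} = \sqrt{5 + Y}$ ($H{\left(Y \right)} = \sqrt{0 + \left(5 + Y\right)} = \sqrt{5 + Y}$)
$137 + H{\left(0 \right)} \left(-149\right) = 137 + \sqrt{5 + 0} \left(-149\right) = 137 + \sqrt{5} \left(-149\right) = 137 - 149 \sqrt{5}$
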